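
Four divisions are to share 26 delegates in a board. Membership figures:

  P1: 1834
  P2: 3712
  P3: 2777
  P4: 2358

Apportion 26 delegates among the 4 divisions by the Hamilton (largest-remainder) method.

P1 4, P2 9, P3 7, P4 6

Total 10681; standard divisor 10681/26 ≈ 410.808.
Standard quotas: P1 4.464, P2 9.036, P3 6.760, P4 5.740.
Lower quotas: P1 4, P2 9, P3 6, P4 5 (sum 24, leaving 2 seats).
Remainders in descending order: P3 0.760, P4 0.740, P1 0.464, P2 0.036.
The surplus seats go to P3, P4.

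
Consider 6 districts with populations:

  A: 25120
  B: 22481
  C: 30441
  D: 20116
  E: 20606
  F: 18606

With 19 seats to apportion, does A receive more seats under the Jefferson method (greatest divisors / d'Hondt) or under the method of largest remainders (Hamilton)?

Jefferson

Jefferson: A 4, B 3, C 4, D 3, E 3, F 2.
Hamilton: A 3, B 3, C 4, D 3, E 3, F 3.
A gets 4 under Jefferson and 3 under Hamilton.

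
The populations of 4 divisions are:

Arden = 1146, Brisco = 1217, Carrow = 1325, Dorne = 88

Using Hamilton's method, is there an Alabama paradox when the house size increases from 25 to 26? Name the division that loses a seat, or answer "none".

At 25 seats: Arden 8, Brisco 8, Carrow 9, Dorne 0.
At 26 seats: Arden 8, Brisco 8, Carrow 9, Dorne 1.
No division's allocation decreased.

none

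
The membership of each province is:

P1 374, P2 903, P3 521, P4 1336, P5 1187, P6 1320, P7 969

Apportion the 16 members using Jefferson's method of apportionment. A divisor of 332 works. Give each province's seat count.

With modified divisor 332: modified quotas P1 1.127, P2 2.720, P3 1.569, P4 4.024, P5 3.575, P6 3.976, P7 2.919.
Rounding down: P1 1, P2 2, P3 1, P4 4, P5 3, P6 3, P7 2 (total 16).

P1=1, P2=2, P3=1, P4=4, P5=3, P6=3, P7=2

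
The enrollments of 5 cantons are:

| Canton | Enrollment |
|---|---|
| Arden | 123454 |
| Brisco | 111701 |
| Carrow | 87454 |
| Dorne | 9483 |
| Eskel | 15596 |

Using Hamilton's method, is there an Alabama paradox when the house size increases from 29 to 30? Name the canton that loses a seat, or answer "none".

none

At 29 seats: Arden 10, Brisco 10, Carrow 7, Dorne 1, Eskel 1.
At 30 seats: Arden 11, Brisco 10, Carrow 7, Dorne 1, Eskel 1.
No canton's allocation decreased.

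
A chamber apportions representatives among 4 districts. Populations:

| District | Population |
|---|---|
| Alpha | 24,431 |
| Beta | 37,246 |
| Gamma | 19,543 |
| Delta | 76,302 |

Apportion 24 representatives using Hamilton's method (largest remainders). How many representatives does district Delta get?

11

Standard divisor: 157522 ÷ 24 ≈ 6563.417.
Standard quotas: Alpha 3.7223, Beta 5.6748, Gamma 2.9776, Delta 11.6253.
Lower quotas: Alpha 3, Beta 5, Gamma 2, Delta 11 (sum 21, leaving 3 seats).
Remainders in descending order: Gamma 0.9776, Alpha 0.7223, Beta 0.6748, Delta 0.6253.
Largest remainders: Gamma, Alpha, Beta receive the extra seats.
Delta receives 11.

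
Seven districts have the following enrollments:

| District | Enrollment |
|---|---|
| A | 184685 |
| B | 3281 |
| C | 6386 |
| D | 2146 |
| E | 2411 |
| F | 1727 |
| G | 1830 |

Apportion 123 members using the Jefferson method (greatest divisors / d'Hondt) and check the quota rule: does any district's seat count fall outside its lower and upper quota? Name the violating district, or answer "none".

Standard quotas: A 112.198, B 1.993, C 3.880, D 1.304, E 1.465, F 1.049, G 1.112.
Jefferson allocation: A 114, B 2, C 3, D 1, E 1, F 1, G 1.
A has quota 112.198 (lower 112, upper 113) but receives 114 — outside the quota interval.

A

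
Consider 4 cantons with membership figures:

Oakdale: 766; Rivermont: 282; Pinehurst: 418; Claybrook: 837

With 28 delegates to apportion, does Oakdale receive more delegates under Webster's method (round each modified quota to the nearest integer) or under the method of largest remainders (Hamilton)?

Webster

Webster: Oakdale 10, Rivermont 3, Pinehurst 5, Claybrook 10.
Hamilton: Oakdale 9, Rivermont 4, Pinehurst 5, Claybrook 10.
Oakdale gets 10 under Webster and 9 under Hamilton.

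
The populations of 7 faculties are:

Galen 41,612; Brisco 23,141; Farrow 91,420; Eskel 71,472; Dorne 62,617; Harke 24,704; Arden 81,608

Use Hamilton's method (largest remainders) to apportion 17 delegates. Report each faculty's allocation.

Standard divisor: 396574 ÷ 17 ≈ 23327.882.
Standard quotas: Galen 1.7838, Brisco 0.9920, Farrow 3.9189, Eskel 3.0638, Dorne 2.6842, Harke 1.0590, Arden 3.4983.
Lower quotas: Galen 1, Brisco 0, Farrow 3, Eskel 3, Dorne 2, Harke 1, Arden 3 (sum 13, leaving 4 seats).
Remainders in descending order: Brisco 0.9920, Farrow 0.9189, Galen 0.7838, Dorne 0.6842, Arden 0.4983, Eskel 0.0638, Harke 0.0590.
Largest remainders: Brisco, Farrow, Galen, Dorne receive the extra seats.

Galen: 2; Brisco: 1; Farrow: 4; Eskel: 3; Dorne: 3; Harke: 1; Arden: 3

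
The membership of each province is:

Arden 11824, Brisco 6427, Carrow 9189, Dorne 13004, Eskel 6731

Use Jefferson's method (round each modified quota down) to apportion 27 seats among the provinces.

Standard divisor 47175/27 ≈ 1747.222; standard quotas: Arden 6.767, Brisco 3.678, Carrow 5.259, Dorne 7.443, Eskel 3.852.
Rounding down gives 6, 3, 5, 7, 3 = 24 seats, so the divisor must be adjusted.
With modified divisor 1620: modified quotas Arden 7.299, Brisco 3.967, Carrow 5.672, Dorne 8.027, Eskel 4.155.
Rounding down: Arden 7, Brisco 3, Carrow 5, Dorne 8, Eskel 4 (total 27).

Arden: 7; Brisco: 3; Carrow: 5; Dorne: 8; Eskel: 4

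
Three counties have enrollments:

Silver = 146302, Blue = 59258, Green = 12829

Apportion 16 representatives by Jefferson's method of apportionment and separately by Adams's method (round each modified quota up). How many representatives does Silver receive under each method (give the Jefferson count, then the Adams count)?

Jefferson: Silver 11, Blue 4, Green 1.
Adams: Silver 10, Blue 5, Green 1.
Silver gets 11 under Jefferson and 10 under Adams.

11 and 10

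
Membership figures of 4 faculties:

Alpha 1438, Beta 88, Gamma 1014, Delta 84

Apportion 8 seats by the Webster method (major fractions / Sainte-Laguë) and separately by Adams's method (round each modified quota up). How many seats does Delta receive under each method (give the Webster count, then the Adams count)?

0 and 1

Webster: Alpha 5, Beta 0, Gamma 3, Delta 0.
Adams: Alpha 3, Beta 1, Gamma 3, Delta 1.
Delta gets 0 under Webster and 1 under Adams.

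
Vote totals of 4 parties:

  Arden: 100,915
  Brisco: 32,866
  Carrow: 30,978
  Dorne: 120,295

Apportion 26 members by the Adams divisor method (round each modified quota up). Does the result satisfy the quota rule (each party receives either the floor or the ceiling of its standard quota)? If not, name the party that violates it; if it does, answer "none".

none

Standard quotas: Arden 9.205, Brisco 2.998, Carrow 2.826, Dorne 10.972.
Adams allocation: Arden 9, Brisco 3, Carrow 3, Dorne 11.
Every allocation lies between the lower and upper quota.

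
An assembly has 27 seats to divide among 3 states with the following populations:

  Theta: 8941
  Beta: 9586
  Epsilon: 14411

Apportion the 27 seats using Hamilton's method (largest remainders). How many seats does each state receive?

The standard divisor is 32938/27 ≈ 1219.926.
Standard quotas: Theta 7.3291, Beta 7.8579, Epsilon 11.8130.
Lower quotas: Theta 7, Beta 7, Epsilon 11 (sum 25, leaving 2 seats).
Remainders in descending order: Beta 0.8579, Epsilon 0.8130, Theta 0.3291.
Largest remainders: Beta, Epsilon receive the extra seats.

Theta 7, Beta 8, Epsilon 12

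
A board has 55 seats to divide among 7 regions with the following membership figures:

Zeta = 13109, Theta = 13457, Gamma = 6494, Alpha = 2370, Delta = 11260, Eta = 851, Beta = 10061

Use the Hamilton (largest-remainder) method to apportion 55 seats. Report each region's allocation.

Zeta 12, Theta 13, Gamma 6, Alpha 2, Delta 11, Eta 1, Beta 10

Standard divisor: 57602 ÷ 55 ≈ 1047.309.
Standard quotas: Zeta 12.5168, Theta 12.8491, Gamma 6.2007, Alpha 2.2629, Delta 10.7514, Eta 0.8126, Beta 9.6065.
Lower quotas: Zeta 12, Theta 12, Gamma 6, Alpha 2, Delta 10, Eta 0, Beta 9 (sum 51, leaving 4 seats).
Remainders in descending order: Theta 0.8491, Eta 0.8126, Delta 0.7514, Beta 0.6065, Zeta 0.5168, Alpha 0.2629, Gamma 0.2007.
Largest remainders: Theta, Eta, Delta, Beta receive the extra seats.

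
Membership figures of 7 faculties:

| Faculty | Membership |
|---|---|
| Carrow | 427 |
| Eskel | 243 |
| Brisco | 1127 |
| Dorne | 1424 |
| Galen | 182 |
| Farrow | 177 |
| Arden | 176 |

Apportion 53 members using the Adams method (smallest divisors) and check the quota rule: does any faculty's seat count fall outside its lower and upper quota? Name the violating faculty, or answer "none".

Dorne

Standard quotas: Carrow 6.025, Eskel 3.429, Brisco 15.903, Dorne 20.094, Galen 2.568, Farrow 2.498, Arden 2.483.
Adams allocation: Carrow 6, Eskel 4, Brisco 15, Dorne 19, Galen 3, Farrow 3, Arden 3.
Dorne has quota 20.094 (lower 20, upper 21) but receives 19 — outside the quota interval.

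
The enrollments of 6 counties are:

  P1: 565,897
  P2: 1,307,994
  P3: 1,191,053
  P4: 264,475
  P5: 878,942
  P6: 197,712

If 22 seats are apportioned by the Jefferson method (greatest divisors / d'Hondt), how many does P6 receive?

1

Standard divisor 4406073/22 ≈ 200276.045; standard quotas: P1 2.826, P2 6.531, P3 5.947, P4 1.321, P5 4.389, P6 0.987.
Rounding down gives 2, 6, 5, 1, 4, 0 = 18 seats, so the divisor must be adjusted.
With modified divisor 181300: modified quotas P1 3.121, P2 7.215, P3 6.570, P4 1.459, P5 4.848, P6 1.091.
Rounding down: P1 3, P2 7, P3 6, P4 1, P5 4, P6 1 (total 22).
P6 receives 1.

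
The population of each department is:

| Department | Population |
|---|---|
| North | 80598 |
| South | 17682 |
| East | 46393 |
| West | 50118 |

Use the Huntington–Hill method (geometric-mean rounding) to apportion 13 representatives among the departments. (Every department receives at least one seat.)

With divisor 14591: modified quotas North 5.524, South 1.212, East 3.180, West 3.435.
Geometric-mean thresholds: North √(5·6)=5.477, South √(1·2)=1.414, East √(3·4)=3.464, West √(3·4)=3.464.
Each quota rounded against its threshold gives North 6, South 1, East 3, West 3 (total 13).

North: 6, South: 1, East: 3, West: 3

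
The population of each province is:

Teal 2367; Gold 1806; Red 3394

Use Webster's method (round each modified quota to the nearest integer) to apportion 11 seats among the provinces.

Standard divisor 7567/11 ≈ 687.909; standard quotas: Teal 3.441, Gold 2.625, Red 4.934.
Rounding to the nearest integer gives Teal 3, Gold 3, Red 5 — total 11, matching the house size, so no adjustment is needed.

Teal 3, Gold 3, Red 5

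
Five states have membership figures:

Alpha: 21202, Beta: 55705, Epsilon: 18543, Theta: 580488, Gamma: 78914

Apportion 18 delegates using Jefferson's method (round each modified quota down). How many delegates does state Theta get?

Standard divisor 754852/18 ≈ 41936.222; standard quotas: Alpha 0.506, Beta 1.328, Epsilon 0.442, Theta 13.842, Gamma 1.882.
Rounding down gives 0, 1, 0, 13, 1 = 15 seats, so the divisor must be adjusted.
With modified divisor 37500: modified quotas Alpha 0.565, Beta 1.485, Epsilon 0.494, Theta 15.480, Gamma 2.104.
Rounding down: Alpha 0, Beta 1, Epsilon 0, Theta 15, Gamma 2 (total 18).
Theta receives 15.

15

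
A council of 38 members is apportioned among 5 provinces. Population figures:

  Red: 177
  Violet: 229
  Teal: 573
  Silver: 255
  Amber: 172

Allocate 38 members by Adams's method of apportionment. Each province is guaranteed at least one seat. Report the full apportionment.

Standard divisor 1406/38 ≈ 37; standard quotas: Red 4.784, Violet 6.189, Teal 15.486, Silver 6.892, Amber 4.649.
Rounding up gives 5, 7, 16, 7, 5 = 40 seats, so the divisor must be adjusted.
With modified divisor 40: modified quotas Red 4.425, Violet 5.725, Teal 14.325, Silver 6.375, Amber 4.300.
Rounding up: Red 5, Violet 6, Teal 15, Silver 7, Amber 5 (total 38).

Red=5, Violet=6, Teal=15, Silver=7, Amber=5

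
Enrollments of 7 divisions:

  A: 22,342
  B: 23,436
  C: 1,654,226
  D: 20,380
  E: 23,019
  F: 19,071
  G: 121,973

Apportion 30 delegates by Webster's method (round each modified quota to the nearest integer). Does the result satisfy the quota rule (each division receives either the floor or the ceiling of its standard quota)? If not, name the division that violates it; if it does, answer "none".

C

Standard quotas: A 0.356, B 0.373, C 26.335, D 0.324, E 0.366, F 0.304, G 1.942.
Webster allocation: A 0, B 0, C 28, D 0, E 0, F 0, G 2.
C has quota 26.335 (lower 26, upper 27) but receives 28 — outside the quota interval.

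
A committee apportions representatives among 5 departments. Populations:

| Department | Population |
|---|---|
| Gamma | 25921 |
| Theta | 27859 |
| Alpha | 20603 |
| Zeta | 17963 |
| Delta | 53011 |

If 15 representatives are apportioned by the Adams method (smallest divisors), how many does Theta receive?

3

Standard divisor 145357/15 ≈ 9690.467; standard quotas: Gamma 2.675, Theta 2.875, Alpha 2.126, Zeta 1.854, Delta 5.470.
Rounding up gives 3, 3, 3, 2, 6 = 17 seats, so the divisor must be adjusted.
With modified divisor 11800: modified quotas Gamma 2.197, Theta 2.361, Alpha 1.746, Zeta 1.522, Delta 4.492.
Rounding up: Gamma 3, Theta 3, Alpha 2, Zeta 2, Delta 5 (total 15).
Theta receives 3.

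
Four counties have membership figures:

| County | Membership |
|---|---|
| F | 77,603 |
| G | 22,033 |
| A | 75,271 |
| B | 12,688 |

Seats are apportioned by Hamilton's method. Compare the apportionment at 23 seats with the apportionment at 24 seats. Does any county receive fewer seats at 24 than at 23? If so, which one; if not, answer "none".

At 23 seats: F 9, G 3, A 9, B 2.
At 24 seats: F 10, G 3, A 10, B 1.
B drops from 2 to 1.

B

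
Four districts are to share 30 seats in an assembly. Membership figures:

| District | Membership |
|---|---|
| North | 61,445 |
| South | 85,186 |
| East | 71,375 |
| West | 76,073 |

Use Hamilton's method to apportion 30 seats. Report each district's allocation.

North 6; South 9; East 7; West 8

The standard divisor is 294079/30 ≈ 9802.633.
Standard quotas: North 6.2682, South 8.6901, East 7.2812, West 7.7605.
Lower quotas: North 6, South 8, East 7, West 7 (sum 28, leaving 2 seats).
Remainders in descending order: West 0.7605, South 0.6901, East 0.2812, North 0.2682.
Largest remainders: West, South receive the extra seats.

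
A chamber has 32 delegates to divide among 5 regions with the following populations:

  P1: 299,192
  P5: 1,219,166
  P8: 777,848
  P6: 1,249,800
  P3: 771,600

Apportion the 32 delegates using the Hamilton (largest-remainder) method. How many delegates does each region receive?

The standard divisor is 4317606/32 ≈ 134925.188.
Standard quotas: P1 2.2175, P5 9.0359, P8 5.7650, P6 9.2629, P3 5.7187.
Lower quotas: P1 2, P5 9, P8 5, P6 9, P3 5 (sum 30, leaving 2 seats).
Remainders in descending order: P8 0.7650, P3 0.7187, P6 0.2629, P1 0.2175, P5 0.0359.
Largest remainders: P8, P3 receive the extra seats.

P1 2, P5 9, P8 6, P6 9, P3 6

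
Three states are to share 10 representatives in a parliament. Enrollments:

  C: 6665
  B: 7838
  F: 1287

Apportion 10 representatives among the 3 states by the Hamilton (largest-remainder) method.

Total 15790; standard divisor 15790/10 = 1579.
Standard quotas: C 4.2210, B 4.9639, F 0.8151.
Lower quotas: C 4, B 4, F 0 (sum 8, leaving 2 seats).
Remainders in descending order: B 0.9639, F 0.8151, C 0.2210.
Largest remainders: B, F receive the extra seats.

C 4, B 5, F 1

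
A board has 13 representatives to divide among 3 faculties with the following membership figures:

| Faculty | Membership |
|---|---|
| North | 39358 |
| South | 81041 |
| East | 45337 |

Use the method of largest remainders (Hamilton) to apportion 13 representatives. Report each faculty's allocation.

North=3; South=6; East=4

Total 165736; standard divisor 165736/13 ≈ 12748.923.
Standard quotas: North 3.0872, South 6.3567, East 3.5561.
Lower quotas: North 3, South 6, East 3 (sum 12, leaving 1 seat).
Remainders in descending order: East 0.5561, South 0.3567, North 0.0872.
The surplus seat goes to East.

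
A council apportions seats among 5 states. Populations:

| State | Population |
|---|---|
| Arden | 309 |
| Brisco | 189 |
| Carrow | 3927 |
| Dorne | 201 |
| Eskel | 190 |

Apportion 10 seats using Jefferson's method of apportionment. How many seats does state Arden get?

Standard divisor 4816/10 ≈ 481.6; standard quotas: Arden 0.642, Brisco 0.392, Carrow 8.154, Dorne 0.417, Eskel 0.395.
Rounding down gives 0, 0, 8, 0, 0 = 8 seats, so the divisor must be adjusted.
With modified divisor 370: modified quotas Arden 0.835, Brisco 0.511, Carrow 10.614, Dorne 0.543, Eskel 0.514.
Rounding down: Arden 0, Brisco 0, Carrow 10, Dorne 0, Eskel 0 (total 10).
Arden receives 0.

0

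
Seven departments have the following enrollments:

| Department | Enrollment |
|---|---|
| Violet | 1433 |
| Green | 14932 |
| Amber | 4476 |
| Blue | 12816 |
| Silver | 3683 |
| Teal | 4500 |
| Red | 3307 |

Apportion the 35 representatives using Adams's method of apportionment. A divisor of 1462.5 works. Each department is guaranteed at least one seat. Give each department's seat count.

Violet 1, Green 11, Amber 4, Blue 9, Silver 3, Teal 4, Red 3

With modified divisor 1462.5: modified quotas Violet 0.980, Green 10.210, Amber 3.061, Blue 8.763, Silver 2.518, Teal 3.077, Red 2.261.
Rounding up: Violet 1, Green 11, Amber 4, Blue 9, Silver 3, Teal 4, Red 3 (total 35).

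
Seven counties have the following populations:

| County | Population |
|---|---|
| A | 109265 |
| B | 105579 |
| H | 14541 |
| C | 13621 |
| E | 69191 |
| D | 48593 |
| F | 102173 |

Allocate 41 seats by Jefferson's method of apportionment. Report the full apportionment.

A=10; B=10; H=1; C=1; E=6; D=4; F=9

Standard divisor 462963/41 ≈ 11291.78; standard quotas: A 9.677, B 9.350, H 1.288, C 1.206, E 6.128, D 4.303, F 9.048.
Rounding down gives 9, 9, 1, 1, 6, 4, 9 = 39 seats, so the divisor must be adjusted.
With modified divisor 10400: modified quotas A 10.506, B 10.152, H 1.398, C 1.310, E 6.653, D 4.672, F 9.824.
Rounding down: A 10, B 10, H 1, C 1, E 6, D 4, F 9 (total 41).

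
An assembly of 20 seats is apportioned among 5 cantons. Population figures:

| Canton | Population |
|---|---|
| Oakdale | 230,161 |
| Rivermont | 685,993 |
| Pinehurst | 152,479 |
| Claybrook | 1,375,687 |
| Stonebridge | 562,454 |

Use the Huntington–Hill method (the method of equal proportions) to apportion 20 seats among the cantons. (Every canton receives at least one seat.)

Oakdale 2; Rivermont 4; Pinehurst 1; Claybrook 9; Stonebridge 4

With divisor 157759: modified quotas Oakdale 1.459, Rivermont 4.348, Pinehurst 0.967, Claybrook 8.720, Stonebridge 3.565.
Geometric-mean thresholds: Oakdale √(1·2)=1.414, Rivermont √(4·5)=4.472, Pinehurst (min 1), Claybrook √(8·9)=8.485, Stonebridge √(3·4)=3.464.
Each quota rounded against its threshold gives Oakdale 2, Rivermont 4, Pinehurst 1, Claybrook 9, Stonebridge 4 (total 20).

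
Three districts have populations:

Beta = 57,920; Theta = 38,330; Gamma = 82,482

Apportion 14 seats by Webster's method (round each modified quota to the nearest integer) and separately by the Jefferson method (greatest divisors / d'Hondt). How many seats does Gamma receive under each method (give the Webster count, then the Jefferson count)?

Webster: Beta 5, Theta 3, Gamma 6.
Jefferson: Beta 4, Theta 3, Gamma 7.
Gamma gets 6 under Webster and 7 under Jefferson.

6 and 7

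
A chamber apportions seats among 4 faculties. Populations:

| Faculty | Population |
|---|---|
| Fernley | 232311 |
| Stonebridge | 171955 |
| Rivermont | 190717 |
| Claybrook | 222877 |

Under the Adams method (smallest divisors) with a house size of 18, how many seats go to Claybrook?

Standard divisor 817860/18 ≈ 45436.667; standard quotas: Fernley 5.113, Stonebridge 3.784, Rivermont 4.197, Claybrook 4.905.
Rounding up gives 6, 4, 5, 5 = 20 seats, so the divisor must be adjusted.
With modified divisor 51700: modified quotas Fernley 4.493, Stonebridge 3.326, Rivermont 3.689, Claybrook 4.311.
Rounding up: Fernley 5, Stonebridge 4, Rivermont 4, Claybrook 5 (total 18).
Claybrook receives 5.

5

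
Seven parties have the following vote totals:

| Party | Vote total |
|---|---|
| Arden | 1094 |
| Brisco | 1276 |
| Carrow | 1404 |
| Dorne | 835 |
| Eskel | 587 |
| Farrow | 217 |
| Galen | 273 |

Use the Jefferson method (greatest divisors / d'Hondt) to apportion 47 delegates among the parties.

Standard divisor 5686/47 ≈ 120.979; standard quotas: Arden 9.043, Brisco 10.547, Carrow 11.605, Dorne 6.902, Eskel 4.852, Farrow 1.794, Galen 2.257.
Rounding down gives 9, 10, 11, 6, 4, 1, 2 = 43 seats, so the divisor must be adjusted.
With modified divisor 110: modified quotas Arden 9.945, Brisco 11.600, Carrow 12.764, Dorne 7.591, Eskel 5.336, Farrow 1.973, Galen 2.482.
Rounding down: Arden 9, Brisco 11, Carrow 12, Dorne 7, Eskel 5, Farrow 1, Galen 2 (total 47).

Arden 9, Brisco 11, Carrow 12, Dorne 7, Eskel 5, Farrow 1, Galen 2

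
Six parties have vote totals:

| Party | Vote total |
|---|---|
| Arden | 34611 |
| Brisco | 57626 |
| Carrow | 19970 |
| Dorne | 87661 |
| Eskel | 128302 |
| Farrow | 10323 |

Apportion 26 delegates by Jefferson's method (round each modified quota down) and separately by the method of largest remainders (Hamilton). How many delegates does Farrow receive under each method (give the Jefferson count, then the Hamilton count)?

0 and 1

Jefferson: Arden 3, Brisco 4, Carrow 1, Dorne 7, Eskel 11, Farrow 0.
Hamilton: Arden 3, Brisco 4, Carrow 1, Dorne 7, Eskel 10, Farrow 1.
Farrow gets 0 under Jefferson and 1 under Hamilton.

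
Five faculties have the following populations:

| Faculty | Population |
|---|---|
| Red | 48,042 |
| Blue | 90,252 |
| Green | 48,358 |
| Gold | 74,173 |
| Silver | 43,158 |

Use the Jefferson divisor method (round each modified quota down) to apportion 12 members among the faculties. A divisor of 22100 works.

Red: 2, Blue: 4, Green: 2, Gold: 3, Silver: 1

With modified divisor 22100: modified quotas Red 2.174, Blue 4.084, Green 2.188, Gold 3.356, Silver 1.953.
Rounding down: Red 2, Blue 4, Green 2, Gold 3, Silver 1 (total 12).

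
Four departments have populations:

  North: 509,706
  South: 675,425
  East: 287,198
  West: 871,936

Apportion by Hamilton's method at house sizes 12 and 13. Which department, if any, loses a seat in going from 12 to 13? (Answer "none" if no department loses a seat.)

At 12 seats: North 3, South 3, East 2, West 4.
At 13 seats: North 3, South 4, East 1, West 5.
East drops from 2 to 1.

East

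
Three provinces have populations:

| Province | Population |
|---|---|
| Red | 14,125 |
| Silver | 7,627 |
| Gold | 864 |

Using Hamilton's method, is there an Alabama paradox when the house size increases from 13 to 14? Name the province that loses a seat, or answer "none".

At 13 seats: Red 8, Silver 4, Gold 1.
At 14 seats: Red 9, Silver 5, Gold 0.
Gold drops from 1 to 0.

Gold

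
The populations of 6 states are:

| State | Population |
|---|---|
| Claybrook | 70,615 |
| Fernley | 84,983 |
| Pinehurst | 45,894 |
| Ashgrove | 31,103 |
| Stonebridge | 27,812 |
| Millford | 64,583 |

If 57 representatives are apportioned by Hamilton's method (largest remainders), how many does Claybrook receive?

12

Standard divisor: 324990 ÷ 57 ≈ 5701.579.
Standard quotas: Claybrook 12.3852, Fernley 14.9052, Pinehurst 8.0493, Ashgrove 5.4552, Stonebridge 4.8779, Millford 11.3272.
Lower quotas: Claybrook 12, Fernley 14, Pinehurst 8, Ashgrove 5, Stonebridge 4, Millford 11 (sum 54, leaving 3 seats).
Remainders in descending order: Fernley 0.9052, Stonebridge 0.8779, Ashgrove 0.4552, Claybrook 0.3852, Millford 0.3272, Pinehurst 0.0493.
Largest remainders: Fernley, Stonebridge, Ashgrove receive the extra seats.
Claybrook receives 12.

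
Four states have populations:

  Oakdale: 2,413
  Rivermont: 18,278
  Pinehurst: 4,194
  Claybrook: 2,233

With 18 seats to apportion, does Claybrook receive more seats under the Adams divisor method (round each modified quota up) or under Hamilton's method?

Adams: Oakdale 2, Rivermont 11, Pinehurst 3, Claybrook 2.
Hamilton: Oakdale 2, Rivermont 12, Pinehurst 3, Claybrook 1.
Claybrook gets 2 under Adams and 1 under Hamilton.

Adams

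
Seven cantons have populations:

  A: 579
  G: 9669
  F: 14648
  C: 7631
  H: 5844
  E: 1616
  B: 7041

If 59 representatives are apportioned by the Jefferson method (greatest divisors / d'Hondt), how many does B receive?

Standard divisor 47028/59 ≈ 797.085; standard quotas: A 0.726, G 12.130, F 18.377, C 9.574, H 7.332, E 2.027, B 8.833.
Rounding down gives 0, 12, 18, 9, 7, 2, 8 = 56 seats, so the divisor must be adjusted.
With modified divisor 750: modified quotas A 0.772, G 12.892, F 19.531, C 10.175, H 7.792, E 2.155, B 9.388.
Rounding down: A 0, G 12, F 19, C 10, H 7, E 2, B 9 (total 59).
B receives 9.

9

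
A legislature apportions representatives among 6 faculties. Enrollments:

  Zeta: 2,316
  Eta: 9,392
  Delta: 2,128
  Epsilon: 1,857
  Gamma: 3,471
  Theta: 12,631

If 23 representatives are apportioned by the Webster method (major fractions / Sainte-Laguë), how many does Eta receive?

7

Standard divisor 31795/23 ≈ 1382.391; standard quotas: Zeta 1.675, Eta 6.794, Delta 1.539, Epsilon 1.343, Gamma 2.511, Theta 9.137.
Rounding to the nearest integer gives 2, 7, 2, 1, 3, 9 = 24 seats, so the divisor must be adjusted.
With modified divisor 1400: modified quotas Zeta 1.654, Eta 6.709, Delta 1.520, Epsilon 1.326, Gamma 2.479, Theta 9.022.
Rounding to the nearest integer: Zeta 2, Eta 7, Delta 2, Epsilon 1, Gamma 2, Theta 9 (total 23).
Eta receives 7.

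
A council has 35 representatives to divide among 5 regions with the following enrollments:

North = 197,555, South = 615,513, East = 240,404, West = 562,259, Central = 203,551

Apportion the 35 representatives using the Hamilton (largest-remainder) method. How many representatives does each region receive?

The standard divisor is 1819282/35 ≈ 51979.486.
Standard quotas: North 3.8006, South 11.8415, East 4.6250, West 10.8169, Central 3.9160.
Lower quotas: North 3, South 11, East 4, West 10, Central 3 (sum 31, leaving 4 seats).
Remainders in descending order: Central 0.9160, South 0.8415, West 0.8169, North 0.8006, East 0.6250.
The surplus seats go to Central, South, West, North.

North=4; South=12; East=4; West=11; Central=4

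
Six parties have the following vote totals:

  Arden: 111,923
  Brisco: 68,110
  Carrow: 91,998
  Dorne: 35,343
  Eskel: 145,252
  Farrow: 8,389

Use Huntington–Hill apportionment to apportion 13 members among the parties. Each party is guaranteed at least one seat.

Arden 3, Brisco 2, Carrow 2, Dorne 1, Eskel 4, Farrow 1

With divisor 39744: modified quotas Arden 2.816, Brisco 1.714, Carrow 2.315, Dorne 0.889, Eskel 3.655, Farrow 0.211.
Geometric-mean thresholds: Arden √(2·3)=2.449, Brisco √(1·2)=1.414, Carrow √(2·3)=2.449, Dorne (min 1), Eskel √(3·4)=3.464, Farrow (min 1).
Each quota rounded against its threshold gives Arden 3, Brisco 2, Carrow 2, Dorne 1, Eskel 4, Farrow 1 (total 13).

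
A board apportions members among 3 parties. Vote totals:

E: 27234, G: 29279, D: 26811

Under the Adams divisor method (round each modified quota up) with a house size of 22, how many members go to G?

8

Standard divisor 83324/22 ≈ 3787.455; standard quotas: E 7.191, G 7.731, D 7.079.
Rounding up gives 8, 8, 8 = 24 seats, so the divisor must be adjusted.
With modified divisor 4000: modified quotas E 6.809, G 7.320, D 6.703.
Rounding up: E 7, G 8, D 7 (total 22).
G receives 8.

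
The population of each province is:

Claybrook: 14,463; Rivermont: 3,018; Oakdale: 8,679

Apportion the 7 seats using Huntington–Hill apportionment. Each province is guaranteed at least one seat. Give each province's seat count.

Claybrook 4, Rivermont 1, Oakdale 2

With divisor 3859: modified quotas Claybrook 3.748, Rivermont 0.782, Oakdale 2.249.
Geometric-mean thresholds: Claybrook √(3·4)=3.464, Rivermont (min 1), Oakdale √(2·3)=2.449.
Each quota rounded against its threshold gives Claybrook 4, Rivermont 1, Oakdale 2 (total 7).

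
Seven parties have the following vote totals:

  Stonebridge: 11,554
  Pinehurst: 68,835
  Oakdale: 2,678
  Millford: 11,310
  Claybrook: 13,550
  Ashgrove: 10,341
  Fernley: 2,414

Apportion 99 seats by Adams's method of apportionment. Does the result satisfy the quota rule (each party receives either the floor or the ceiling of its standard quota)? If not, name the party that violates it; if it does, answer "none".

Standard quotas: Stonebridge 9.478, Pinehurst 56.468, Oakdale 2.197, Millford 9.278, Claybrook 11.116, Ashgrove 8.483, Fernley 1.980.
Adams allocation: Stonebridge 10, Pinehurst 55, Oakdale 3, Millford 9, Claybrook 11, Ashgrove 9, Fernley 2.
Pinehurst has quota 56.468 (lower 56, upper 57) but receives 55 — outside the quota interval.

Pinehurst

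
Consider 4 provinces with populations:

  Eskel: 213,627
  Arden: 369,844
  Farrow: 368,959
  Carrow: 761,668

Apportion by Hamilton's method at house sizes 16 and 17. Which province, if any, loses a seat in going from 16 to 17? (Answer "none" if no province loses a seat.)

At 16 seats: Eskel 2, Arden 4, Farrow 3, Carrow 7.
At 17 seats: Eskel 2, Arden 4, Farrow 4, Carrow 7.
No province's allocation decreased.

none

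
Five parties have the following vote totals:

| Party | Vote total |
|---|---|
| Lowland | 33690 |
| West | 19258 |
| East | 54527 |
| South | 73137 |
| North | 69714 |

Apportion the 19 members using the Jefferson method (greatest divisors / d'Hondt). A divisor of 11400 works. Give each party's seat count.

Lowland 2, West 1, East 4, South 6, North 6

With modified divisor 11400: modified quotas Lowland 2.955, West 1.689, East 4.783, South 6.416, North 6.115.
Rounding down: Lowland 2, West 1, East 4, South 6, North 6 (total 19).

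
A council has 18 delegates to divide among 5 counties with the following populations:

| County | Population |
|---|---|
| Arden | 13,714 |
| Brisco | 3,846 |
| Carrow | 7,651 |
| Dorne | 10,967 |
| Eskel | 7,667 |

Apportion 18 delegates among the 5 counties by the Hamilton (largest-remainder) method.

Arden=6, Brisco=2, Carrow=3, Dorne=4, Eskel=3

Standard divisor: 43845 ÷ 18 ≈ 2435.833.
Standard quotas: Arden 5.6301, Brisco 1.5789, Carrow 3.1410, Dorne 4.5024, Eskel 3.1476.
Lower quotas: Arden 5, Brisco 1, Carrow 3, Dorne 4, Eskel 3 (sum 16, leaving 2 seats).
Remainders in descending order: Arden 0.6301, Brisco 0.5789, Dorne 0.5024, Eskel 0.1476, Carrow 0.1410.
The surplus seats go to Arden, Brisco.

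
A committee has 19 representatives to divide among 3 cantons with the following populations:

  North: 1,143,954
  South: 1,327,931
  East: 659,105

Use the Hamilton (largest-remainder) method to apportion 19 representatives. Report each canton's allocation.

North: 7, South: 8, East: 4

Standard divisor: 3130990 ÷ 19 ≈ 164788.947.
Standard quotas: North 6.9419, South 8.0584, East 3.9997.
Lower quotas: North 6, South 8, East 3 (sum 17, leaving 2 seats).
Remainders in descending order: East 0.9997, North 0.9419, South 0.0584.
The surplus seats go to East, North.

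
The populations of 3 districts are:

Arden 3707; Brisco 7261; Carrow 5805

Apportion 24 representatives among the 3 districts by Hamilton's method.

The standard divisor is 16773/24 ≈ 698.875.
Standard quotas: Arden 5.3042, Brisco 10.3896, Carrow 8.3062.
Lower quotas: Arden 5, Brisco 10, Carrow 8 (sum 23, leaving 1 seat).
Remainders in descending order: Brisco 0.3896, Carrow 0.3062, Arden 0.3042.
Largest remainder: Brisco receives the extra seat.

Arden 5; Brisco 11; Carrow 8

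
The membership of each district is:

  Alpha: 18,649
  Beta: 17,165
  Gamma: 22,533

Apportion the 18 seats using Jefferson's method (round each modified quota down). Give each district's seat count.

Alpha 6; Beta 5; Gamma 7

Standard divisor 58347/18 ≈ 3241.5; standard quotas: Alpha 5.753, Beta 5.295, Gamma 6.951.
Rounding down gives 5, 5, 6 = 16 seats, so the divisor must be adjusted.
With modified divisor 3000: modified quotas Alpha 6.216, Beta 5.722, Gamma 7.511.
Rounding down: Alpha 6, Beta 5, Gamma 7 (total 18).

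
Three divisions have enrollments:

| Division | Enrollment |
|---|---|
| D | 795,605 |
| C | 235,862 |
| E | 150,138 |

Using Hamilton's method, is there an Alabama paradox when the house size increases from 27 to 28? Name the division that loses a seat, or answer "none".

At 27 seats: D 18, C 5, E 4.
At 28 seats: D 19, C 6, E 3.
E drops from 4 to 3.

E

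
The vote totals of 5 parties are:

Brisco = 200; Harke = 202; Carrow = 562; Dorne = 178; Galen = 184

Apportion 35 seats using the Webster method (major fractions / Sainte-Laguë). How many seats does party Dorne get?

5

Standard divisor 1326/35 ≈ 37.886; standard quotas: Brisco 5.279, Harke 5.332, Carrow 14.834, Dorne 4.698, Galen 4.857.
Rounding to the nearest integer gives Brisco 5, Harke 5, Carrow 15, Dorne 5, Galen 5 — total 35, matching the house size, so no adjustment is needed.
Dorne receives 5.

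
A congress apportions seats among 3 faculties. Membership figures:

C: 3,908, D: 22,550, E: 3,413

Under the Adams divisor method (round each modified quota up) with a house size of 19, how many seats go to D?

Standard divisor 29871/19 ≈ 1572.158; standard quotas: C 2.486, D 14.343, E 2.171.
Rounding up gives 3, 15, 3 = 21 seats, so the divisor must be adjusted.
With modified divisor 1726.18: modified quotas C 2.264, D 13.064, E 1.977.
Rounding up: C 3, D 14, E 2 (total 19).
D receives 14.

14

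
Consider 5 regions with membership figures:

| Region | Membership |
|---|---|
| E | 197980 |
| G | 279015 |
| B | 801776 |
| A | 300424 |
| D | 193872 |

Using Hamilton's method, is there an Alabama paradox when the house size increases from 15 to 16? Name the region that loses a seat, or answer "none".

none

At 15 seats: E 2, G 2, B 7, A 2, D 2.
At 16 seats: E 2, G 2, B 7, A 3, D 2.
No region's allocation decreased.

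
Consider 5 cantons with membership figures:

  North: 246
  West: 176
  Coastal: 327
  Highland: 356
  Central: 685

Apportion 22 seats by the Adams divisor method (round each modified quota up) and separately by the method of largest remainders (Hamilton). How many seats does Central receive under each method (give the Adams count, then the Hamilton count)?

8 and 9

Adams: North 3, West 2, Coastal 4, Highland 5, Central 8.
Hamilton: North 3, West 2, Coastal 4, Highland 4, Central 9.
Central gets 8 under Adams and 9 under Hamilton.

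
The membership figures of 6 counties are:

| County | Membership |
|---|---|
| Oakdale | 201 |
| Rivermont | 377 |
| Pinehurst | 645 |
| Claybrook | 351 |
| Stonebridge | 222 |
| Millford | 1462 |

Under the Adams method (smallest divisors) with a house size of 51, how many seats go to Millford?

22

Standard divisor 3258/51 ≈ 63.882; standard quotas: Oakdale 3.146, Rivermont 5.901, Pinehurst 10.097, Claybrook 5.494, Stonebridge 3.475, Millford 22.886.
Rounding up gives 4, 6, 11, 6, 4, 23 = 54 seats, so the divisor must be adjusted.
With modified divisor 68: modified quotas Oakdale 2.956, Rivermont 5.544, Pinehurst 9.485, Claybrook 5.162, Stonebridge 3.265, Millford 21.500.
Rounding up: Oakdale 3, Rivermont 6, Pinehurst 10, Claybrook 6, Stonebridge 4, Millford 22 (total 51).
Millford receives 22.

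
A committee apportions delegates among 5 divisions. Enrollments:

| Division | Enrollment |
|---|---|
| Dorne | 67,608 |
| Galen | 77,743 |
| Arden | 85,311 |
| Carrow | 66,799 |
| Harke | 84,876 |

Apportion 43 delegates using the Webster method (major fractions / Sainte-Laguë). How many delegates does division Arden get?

Standard divisor 382337/43 ≈ 8891.558; standard quotas: Dorne 7.604, Galen 8.743, Arden 9.595, Carrow 7.513, Harke 9.546.
Rounding to the nearest integer gives 8, 9, 10, 8, 10 = 45 seats, so the divisor must be adjusted.
With modified divisor 8960: modified quotas Dorne 7.546, Galen 8.677, Arden 9.521, Carrow 7.455, Harke 9.473.
Rounding to the nearest integer: Dorne 8, Galen 9, Arden 10, Carrow 7, Harke 9 (total 43).
Arden receives 10.

10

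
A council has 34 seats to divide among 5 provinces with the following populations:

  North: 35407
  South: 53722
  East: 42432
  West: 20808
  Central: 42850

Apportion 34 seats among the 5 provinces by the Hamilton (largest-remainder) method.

North 6, South 9, East 7, West 4, Central 8

The standard divisor is 195219/34 ≈ 5741.735.
Standard quotas: North 6.1666, South 9.3564, East 7.3901, West 3.6240, Central 7.4629.
Lower quotas: North 6, South 9, East 7, West 3, Central 7 (sum 32, leaving 2 seats).
Remainders in descending order: West 0.6240, Central 0.4629, East 0.3901, South 0.3564, North 0.1666.
The surplus seats go to West, Central.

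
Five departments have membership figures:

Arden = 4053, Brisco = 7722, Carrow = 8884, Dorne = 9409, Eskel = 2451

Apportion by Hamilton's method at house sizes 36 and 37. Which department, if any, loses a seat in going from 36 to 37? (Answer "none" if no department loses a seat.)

none

At 36 seats: Arden 4, Brisco 9, Carrow 10, Dorne 10, Eskel 3.
At 37 seats: Arden 4, Brisco 9, Carrow 10, Dorne 11, Eskel 3.
No department's allocation decreased.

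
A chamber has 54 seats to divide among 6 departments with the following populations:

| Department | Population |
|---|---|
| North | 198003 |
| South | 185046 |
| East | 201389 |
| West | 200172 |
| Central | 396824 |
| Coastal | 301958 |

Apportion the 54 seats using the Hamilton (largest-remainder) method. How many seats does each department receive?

Standard divisor: 1483392 ÷ 54 ≈ 27470.222.
Standard quotas: North 7.2079, South 6.7362, East 7.3312, West 7.2869, Central 14.4456, Coastal 10.9922.
Lower quotas: North 7, South 6, East 7, West 7, Central 14, Coastal 10 (sum 51, leaving 3 seats).
Remainders in descending order: Coastal 0.9922, South 0.7362, Central 0.4456, East 0.3312, West 0.2869, North 0.2079.
The surplus seats go to Coastal, South, Central.

North 7; South 7; East 7; West 7; Central 15; Coastal 11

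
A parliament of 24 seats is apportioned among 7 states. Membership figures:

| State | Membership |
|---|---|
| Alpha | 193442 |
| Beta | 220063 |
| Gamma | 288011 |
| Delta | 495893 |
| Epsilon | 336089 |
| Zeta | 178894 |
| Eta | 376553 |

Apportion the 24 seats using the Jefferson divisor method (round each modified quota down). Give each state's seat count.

Alpha 2, Beta 2, Gamma 3, Delta 6, Epsilon 4, Zeta 2, Eta 5

Standard divisor 2088945/24 ≈ 87039.375; standard quotas: Alpha 2.222, Beta 2.528, Gamma 3.309, Delta 5.697, Epsilon 3.861, Zeta 2.055, Eta 4.326.
Rounding down gives 2, 2, 3, 5, 3, 2, 4 = 21 seats, so the divisor must be adjusted.
With modified divisor 74300: modified quotas Alpha 2.604, Beta 2.962, Gamma 3.876, Delta 6.674, Epsilon 4.523, Zeta 2.408, Eta 5.068.
Rounding down: Alpha 2, Beta 2, Gamma 3, Delta 6, Epsilon 4, Zeta 2, Eta 5 (total 24).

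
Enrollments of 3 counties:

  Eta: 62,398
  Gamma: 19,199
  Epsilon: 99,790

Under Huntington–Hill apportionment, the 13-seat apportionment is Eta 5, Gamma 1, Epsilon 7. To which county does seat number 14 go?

Priority for the next seat is population ÷ (√(s·(s+1))).
Priorities: Eta 11392.264, Gamma 13575.743, Epsilon 13335.000.
Highest priority: Gamma.

Gamma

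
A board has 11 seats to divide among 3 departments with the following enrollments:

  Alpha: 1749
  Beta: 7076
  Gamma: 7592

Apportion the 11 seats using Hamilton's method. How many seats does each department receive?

The standard divisor is 16417/11 ≈ 1492.455.
Standard quotas: Alpha 1.1719, Beta 4.7412, Gamma 5.0869.
Lower quotas: Alpha 1, Beta 4, Gamma 5 (sum 10, leaving 1 seat).
Remainders in descending order: Beta 0.7412, Alpha 0.1719, Gamma 0.0869.
Largest remainder: Beta receives the extra seat.

Alpha 1, Beta 5, Gamma 5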